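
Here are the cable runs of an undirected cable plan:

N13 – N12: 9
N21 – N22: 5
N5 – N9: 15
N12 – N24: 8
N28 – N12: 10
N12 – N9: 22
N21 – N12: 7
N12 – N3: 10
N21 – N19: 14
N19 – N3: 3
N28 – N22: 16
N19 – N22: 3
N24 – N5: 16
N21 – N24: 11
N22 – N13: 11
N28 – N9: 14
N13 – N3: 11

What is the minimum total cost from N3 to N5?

34

Candidate routes:
N3–N12–N24–N5: 10+8+16 = 34
N3–N19–N22–N21–N24–N5: 3+3+5+11+16 = 38
N3–N19–N22–N21–N12–N24–N5: 3+3+5+7+8+16 = 42
Cheapest is N3–N12–N24–N5 at 34.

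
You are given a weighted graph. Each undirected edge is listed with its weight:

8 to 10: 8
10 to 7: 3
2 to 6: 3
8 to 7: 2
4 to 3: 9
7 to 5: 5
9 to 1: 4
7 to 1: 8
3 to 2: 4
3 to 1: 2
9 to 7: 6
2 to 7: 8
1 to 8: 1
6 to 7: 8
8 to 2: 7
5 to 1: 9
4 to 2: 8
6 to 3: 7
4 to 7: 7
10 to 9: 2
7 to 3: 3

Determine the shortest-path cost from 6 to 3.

Compare a few routes:
6 - 7 - 8 - 1 - 3: 8+2+1+2 = 13
6 - 7 - 3: 8+3 = 11
6 - 3: 7 = 7
6 - 2 - 8 - 1 - 3: 3+7+1+2 = 13
Cheapest is 6 - 3 at 7.

7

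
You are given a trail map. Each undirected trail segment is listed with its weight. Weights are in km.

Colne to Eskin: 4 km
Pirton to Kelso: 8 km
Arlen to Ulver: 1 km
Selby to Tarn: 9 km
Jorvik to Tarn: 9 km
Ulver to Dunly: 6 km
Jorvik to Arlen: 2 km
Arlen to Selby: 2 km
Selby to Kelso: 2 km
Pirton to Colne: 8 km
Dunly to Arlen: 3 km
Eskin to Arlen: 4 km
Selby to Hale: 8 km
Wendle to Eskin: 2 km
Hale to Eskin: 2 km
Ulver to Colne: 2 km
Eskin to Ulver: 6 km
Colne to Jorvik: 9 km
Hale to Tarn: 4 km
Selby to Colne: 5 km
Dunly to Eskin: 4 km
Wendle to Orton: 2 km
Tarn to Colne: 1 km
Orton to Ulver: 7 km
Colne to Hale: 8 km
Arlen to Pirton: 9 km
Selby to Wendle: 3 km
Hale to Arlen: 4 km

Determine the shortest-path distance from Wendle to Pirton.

13 km

Settle nodes by increasing distance from Wendle:
Wendle: 0
Orton: 2  (via Wendle)
Eskin: 2  (via Wendle)
Selby: 3  (via Wendle)
Hale: 4  (via Eskin)
Arlen: 5  (via Selby)
Kelso: 5  (via Selby)
Colne: 6  (via Eskin)
Ulver: 6  (via Arlen)
Dunly: 6  (via Eskin)
Tarn: 7  (via Colne)
Jorvik: 7  (via Arlen)
Pirton: 13  (via Kelso)
Shortest route: Wendle → Selby → Kelso → Pirton = 13 km.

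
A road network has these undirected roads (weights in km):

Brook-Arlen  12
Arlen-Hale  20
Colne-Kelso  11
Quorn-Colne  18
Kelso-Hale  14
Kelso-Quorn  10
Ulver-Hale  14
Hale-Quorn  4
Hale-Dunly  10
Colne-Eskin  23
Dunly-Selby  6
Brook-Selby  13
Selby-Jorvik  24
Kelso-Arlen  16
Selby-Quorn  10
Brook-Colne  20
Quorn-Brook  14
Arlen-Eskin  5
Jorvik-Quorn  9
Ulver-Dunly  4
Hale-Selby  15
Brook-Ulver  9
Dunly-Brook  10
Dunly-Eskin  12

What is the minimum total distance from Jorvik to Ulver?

27 km

Running Dijkstra from Jorvik:
Jorvik: 0
Quorn: 9  (via Jorvik)
Hale: 13  (via Quorn)
Kelso: 19  (via Quorn)
Selby: 19  (via Quorn)
Brook: 23  (via Quorn)
Dunly: 23  (via Hale)
Ulver: 27  (via Hale)
Shortest route: Jorvik → Quorn → Hale → Ulver = 27 km.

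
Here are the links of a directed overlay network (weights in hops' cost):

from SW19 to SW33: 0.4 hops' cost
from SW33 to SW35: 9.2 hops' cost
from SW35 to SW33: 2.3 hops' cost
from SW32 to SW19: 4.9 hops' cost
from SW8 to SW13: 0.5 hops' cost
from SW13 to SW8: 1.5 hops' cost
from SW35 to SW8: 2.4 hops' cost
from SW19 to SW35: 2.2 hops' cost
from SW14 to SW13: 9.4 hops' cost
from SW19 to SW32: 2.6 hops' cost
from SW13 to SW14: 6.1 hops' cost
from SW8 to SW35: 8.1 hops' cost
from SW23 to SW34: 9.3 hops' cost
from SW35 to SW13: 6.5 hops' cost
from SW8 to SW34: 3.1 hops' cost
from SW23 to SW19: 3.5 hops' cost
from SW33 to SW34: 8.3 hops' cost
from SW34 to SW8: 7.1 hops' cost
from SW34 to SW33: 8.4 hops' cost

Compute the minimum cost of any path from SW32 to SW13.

Enumerating some paths:
SW32 - SW19 - SW33 - SW35 - SW8 - SW13: 4.9+0.4+9.2+2.4+0.5 = 17.4
SW32 - SW19 - SW35 - SW13: 4.9+2.2+6.5 = 13.6
SW32 - SW19 - SW33 - SW35 - SW13: 4.9+0.4+9.2+6.5 = 21
SW32 - SW19 - SW35 - SW8 - SW13: 4.9+2.2+2.4+0.5 = 10
The minimum is 10 hops' cost via SW32 - SW19 - SW35 - SW8 - SW13.

10 hops' cost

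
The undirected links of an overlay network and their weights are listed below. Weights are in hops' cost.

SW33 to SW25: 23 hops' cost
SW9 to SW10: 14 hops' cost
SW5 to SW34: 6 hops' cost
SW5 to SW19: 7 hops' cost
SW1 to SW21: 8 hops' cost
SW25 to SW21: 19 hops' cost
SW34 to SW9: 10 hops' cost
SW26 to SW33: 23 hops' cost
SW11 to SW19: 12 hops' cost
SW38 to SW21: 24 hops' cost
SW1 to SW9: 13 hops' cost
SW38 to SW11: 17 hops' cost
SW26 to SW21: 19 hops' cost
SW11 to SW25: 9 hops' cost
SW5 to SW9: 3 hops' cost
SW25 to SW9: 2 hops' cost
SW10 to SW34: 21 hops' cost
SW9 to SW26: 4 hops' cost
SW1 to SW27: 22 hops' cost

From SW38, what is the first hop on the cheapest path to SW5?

SW11

Enumerating some paths:
SW38 → SW11 → SW25 → SW9 → SW5: 17+9+2+3 = 31
SW38 → SW11 → SW19 → SW5: 17+12+7 = 36
The minimum is 31 hops' cost via SW38 → SW11 → SW25 → SW9 → SW5.
So from SW38 the first move is to SW11.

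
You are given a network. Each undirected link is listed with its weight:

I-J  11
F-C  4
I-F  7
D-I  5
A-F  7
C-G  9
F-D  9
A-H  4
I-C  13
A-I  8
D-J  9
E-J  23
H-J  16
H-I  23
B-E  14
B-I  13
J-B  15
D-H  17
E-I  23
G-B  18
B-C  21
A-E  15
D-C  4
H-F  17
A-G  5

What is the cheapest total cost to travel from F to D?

8

Settle nodes by increasing distance from F:
F: 0
C: 4  (via F)
A: 7  (via F)
I: 7  (via F)
D: 8  (via C)
Shortest route: F–C–D = 8.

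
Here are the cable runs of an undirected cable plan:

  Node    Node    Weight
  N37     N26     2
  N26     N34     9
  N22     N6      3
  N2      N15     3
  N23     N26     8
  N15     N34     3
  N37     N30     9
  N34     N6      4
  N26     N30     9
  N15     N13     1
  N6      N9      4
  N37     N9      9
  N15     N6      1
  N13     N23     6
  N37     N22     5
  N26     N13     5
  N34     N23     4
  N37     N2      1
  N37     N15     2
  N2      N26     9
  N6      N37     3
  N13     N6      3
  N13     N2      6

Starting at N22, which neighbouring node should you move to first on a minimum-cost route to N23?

N6

Enumerating some paths:
N22 → N6 → N15 → N13 → N23: 3+1+1+6 = 11
N22 → N6 → N13 → N23: 3+3+6 = 12
The minimum is 11 via N22 → N6 → N15 → N13 → N23.
So from N22 the first move is to N6.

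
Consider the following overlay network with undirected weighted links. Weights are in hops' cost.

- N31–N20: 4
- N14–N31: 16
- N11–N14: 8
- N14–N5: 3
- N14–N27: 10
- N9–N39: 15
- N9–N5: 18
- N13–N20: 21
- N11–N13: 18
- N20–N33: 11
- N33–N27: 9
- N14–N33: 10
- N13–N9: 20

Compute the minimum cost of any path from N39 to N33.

46 hops' cost

Shortest distances from N39:
N39: 0
N9: 15  (via N39)
N5: 33  (via N9)
N13: 35  (via N9)
N14: 36  (via N5)
N11: 44  (via N14)
N27: 46  (via N14)
N33: 46  (via N14)
Shortest route: N39–N9–N5–N14–N33 = 46 hops' cost.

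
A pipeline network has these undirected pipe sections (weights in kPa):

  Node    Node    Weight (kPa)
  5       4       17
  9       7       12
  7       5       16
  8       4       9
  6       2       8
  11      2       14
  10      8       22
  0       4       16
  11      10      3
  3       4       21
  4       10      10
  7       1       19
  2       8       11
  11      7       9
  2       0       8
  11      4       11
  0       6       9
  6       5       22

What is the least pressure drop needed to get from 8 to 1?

48 kPa

Running Dijkstra from 8:
8: 0
4: 9  (via 8)
2: 11  (via 8)
0: 19  (via 2)
6: 19  (via 2)
10: 19  (via 4)
11: 20  (via 4)
5: 26  (via 4)
7: 29  (via 11)
3: 30  (via 4)
9: 41  (via 7)
1: 48  (via 7)
Shortest route: 8 → 4 → 11 → 7 → 1 = 48 kPa.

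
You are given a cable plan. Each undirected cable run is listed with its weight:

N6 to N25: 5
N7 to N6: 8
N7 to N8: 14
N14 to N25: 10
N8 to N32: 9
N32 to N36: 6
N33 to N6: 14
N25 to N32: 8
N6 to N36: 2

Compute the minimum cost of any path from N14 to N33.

Settle nodes by increasing distance from N14:
N14: 0
N25: 10  (via N14)
N6: 15  (via N25)
N36: 17  (via N6)
N32: 18  (via N25)
N7: 23  (via N6)
N8: 27  (via N32)
N33: 29  (via N6)
Shortest route: N14 → N25 → N6 → N33 = 29.

29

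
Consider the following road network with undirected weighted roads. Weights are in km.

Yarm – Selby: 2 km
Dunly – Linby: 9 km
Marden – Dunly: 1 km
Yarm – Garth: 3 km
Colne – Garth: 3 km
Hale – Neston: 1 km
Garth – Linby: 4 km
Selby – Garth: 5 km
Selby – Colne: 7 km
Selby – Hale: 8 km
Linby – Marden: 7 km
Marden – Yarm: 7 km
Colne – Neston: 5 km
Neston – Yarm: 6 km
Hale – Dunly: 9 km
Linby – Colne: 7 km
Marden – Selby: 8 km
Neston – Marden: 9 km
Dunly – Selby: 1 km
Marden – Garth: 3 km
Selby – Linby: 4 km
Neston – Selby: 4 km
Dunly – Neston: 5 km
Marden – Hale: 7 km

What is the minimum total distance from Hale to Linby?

Running Dijkstra from Hale:
Hale: 0
Neston: 1  (via Hale)
Selby: 5  (via Neston)
Colne: 6  (via Neston)
Dunly: 6  (via Neston)
Yarm: 7  (via Neston)
Marden: 7  (via Hale)
Garth: 9  (via Colne)
Linby: 9  (via Selby)
Shortest route: Hale → Neston → Selby → Linby = 9 km.

9 km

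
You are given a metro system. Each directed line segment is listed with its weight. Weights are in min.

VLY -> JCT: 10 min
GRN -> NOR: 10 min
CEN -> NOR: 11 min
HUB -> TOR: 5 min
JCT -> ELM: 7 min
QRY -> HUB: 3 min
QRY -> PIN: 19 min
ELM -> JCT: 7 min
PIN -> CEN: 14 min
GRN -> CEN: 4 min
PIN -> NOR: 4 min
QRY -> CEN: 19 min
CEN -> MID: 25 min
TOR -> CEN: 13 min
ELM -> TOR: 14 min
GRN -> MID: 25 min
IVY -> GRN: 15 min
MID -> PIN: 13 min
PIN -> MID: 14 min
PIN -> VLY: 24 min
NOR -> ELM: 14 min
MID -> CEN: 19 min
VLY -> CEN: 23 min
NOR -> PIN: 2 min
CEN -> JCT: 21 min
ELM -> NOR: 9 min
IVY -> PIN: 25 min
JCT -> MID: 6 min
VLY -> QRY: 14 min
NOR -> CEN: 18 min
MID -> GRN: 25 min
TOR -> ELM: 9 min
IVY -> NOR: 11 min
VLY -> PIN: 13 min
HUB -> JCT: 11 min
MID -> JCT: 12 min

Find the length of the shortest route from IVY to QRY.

Compare a few routes:
IVY–PIN–VLY–QRY: 25+24+14 = 63
IVY–GRN–NOR–PIN–VLY–QRY: 15+10+2+24+14 = 65
IVY–NOR–PIN–VLY–QRY: 11+2+24+14 = 51
Cheapest is IVY–NOR–PIN–VLY–QRY at 51 min.

51 min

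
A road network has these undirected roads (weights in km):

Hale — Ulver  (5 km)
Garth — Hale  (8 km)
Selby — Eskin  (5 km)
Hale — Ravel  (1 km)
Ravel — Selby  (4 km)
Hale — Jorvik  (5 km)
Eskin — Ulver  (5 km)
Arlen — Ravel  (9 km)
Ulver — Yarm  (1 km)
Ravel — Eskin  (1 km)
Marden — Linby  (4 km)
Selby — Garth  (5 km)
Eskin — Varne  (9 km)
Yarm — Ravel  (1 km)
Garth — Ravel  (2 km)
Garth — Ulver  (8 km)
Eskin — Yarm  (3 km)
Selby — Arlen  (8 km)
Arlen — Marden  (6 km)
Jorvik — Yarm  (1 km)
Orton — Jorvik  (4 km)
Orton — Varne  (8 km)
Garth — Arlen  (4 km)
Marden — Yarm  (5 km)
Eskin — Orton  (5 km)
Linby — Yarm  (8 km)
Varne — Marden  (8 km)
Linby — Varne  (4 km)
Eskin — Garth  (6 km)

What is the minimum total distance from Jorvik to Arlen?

Settle nodes by increasing distance from Jorvik:
Jorvik: 0
Yarm: 1  (via Jorvik)
Ravel: 2  (via Yarm)
Ulver: 2  (via Yarm)
Hale: 3  (via Ravel)
Eskin: 3  (via Ravel)
Orton: 4  (via Jorvik)
Garth: 4  (via Ravel)
Selby: 6  (via Ravel)
Marden: 6  (via Yarm)
Arlen: 8  (via Garth)
Shortest route: Jorvik–Yarm–Ravel–Garth–Arlen = 8 km.

8 km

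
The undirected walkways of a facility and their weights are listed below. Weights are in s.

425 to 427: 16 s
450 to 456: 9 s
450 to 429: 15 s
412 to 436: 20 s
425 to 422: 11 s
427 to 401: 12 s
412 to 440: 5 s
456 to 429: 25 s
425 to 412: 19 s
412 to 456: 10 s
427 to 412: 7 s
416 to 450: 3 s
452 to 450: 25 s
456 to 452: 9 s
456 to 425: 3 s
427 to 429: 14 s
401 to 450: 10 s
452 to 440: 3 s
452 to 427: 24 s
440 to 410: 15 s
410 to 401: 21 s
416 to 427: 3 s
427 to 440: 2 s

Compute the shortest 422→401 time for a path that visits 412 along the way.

Shortest 422→412: 422 → 425 → 456 → 412 = 24
Shortest 412→401: 412 → 427 → 401 = 19
Total via 412: 24 + 19 = 43 s.

43 s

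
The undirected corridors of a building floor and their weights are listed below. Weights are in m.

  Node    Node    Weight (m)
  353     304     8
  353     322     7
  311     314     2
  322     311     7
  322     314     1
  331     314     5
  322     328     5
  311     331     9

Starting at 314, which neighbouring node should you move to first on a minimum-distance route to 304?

Compare a few routes:
314 - 322 - 353 - 304: 1+7+8 = 16
314 - 311 - 322 - 353 - 304: 2+7+7+8 = 24
The minimum is 16 m via 314 - 322 - 353 - 304.
So from 314 the first move is to 322.

322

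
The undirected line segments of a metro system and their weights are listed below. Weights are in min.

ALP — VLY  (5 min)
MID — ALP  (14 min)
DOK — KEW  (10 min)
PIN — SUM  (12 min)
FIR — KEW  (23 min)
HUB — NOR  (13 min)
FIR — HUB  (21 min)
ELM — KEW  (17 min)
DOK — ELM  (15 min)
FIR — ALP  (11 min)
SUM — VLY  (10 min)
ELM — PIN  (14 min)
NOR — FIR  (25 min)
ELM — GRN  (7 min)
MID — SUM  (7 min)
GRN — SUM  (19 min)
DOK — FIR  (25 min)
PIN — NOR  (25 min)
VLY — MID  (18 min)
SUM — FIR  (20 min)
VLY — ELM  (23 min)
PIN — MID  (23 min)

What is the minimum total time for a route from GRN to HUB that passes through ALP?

Shortest GRN→ALP: GRN → SUM → VLY → ALP = 34
Shortest ALP→HUB: ALP → FIR → HUB = 32
Total via ALP: 34 + 32 = 66 min.

66 min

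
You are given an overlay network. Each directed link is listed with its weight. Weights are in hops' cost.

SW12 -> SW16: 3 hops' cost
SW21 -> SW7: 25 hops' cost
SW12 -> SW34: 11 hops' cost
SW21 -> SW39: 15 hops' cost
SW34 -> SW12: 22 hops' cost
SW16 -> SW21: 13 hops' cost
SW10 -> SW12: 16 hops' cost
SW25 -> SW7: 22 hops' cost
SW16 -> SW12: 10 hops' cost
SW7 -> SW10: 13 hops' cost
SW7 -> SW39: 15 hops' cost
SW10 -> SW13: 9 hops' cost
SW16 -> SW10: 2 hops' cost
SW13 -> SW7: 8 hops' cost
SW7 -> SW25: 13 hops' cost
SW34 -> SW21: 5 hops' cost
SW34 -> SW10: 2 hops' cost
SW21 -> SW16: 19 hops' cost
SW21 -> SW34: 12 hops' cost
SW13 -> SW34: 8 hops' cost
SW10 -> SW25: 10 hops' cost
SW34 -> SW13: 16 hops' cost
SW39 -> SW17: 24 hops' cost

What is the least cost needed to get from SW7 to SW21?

Candidate routes:
SW7 → SW10 → SW13 → SW34 → SW21: 13+9+8+5 = 35
SW7 → SW10 → SW12 → SW16 → SW21: 13+16+3+13 = 45
SW7 → SW10 → SW12 → SW34 → SW21: 13+16+11+5 = 45
The minimum is 35 hops' cost via SW7 → SW10 → SW13 → SW34 → SW21.

35 hops' cost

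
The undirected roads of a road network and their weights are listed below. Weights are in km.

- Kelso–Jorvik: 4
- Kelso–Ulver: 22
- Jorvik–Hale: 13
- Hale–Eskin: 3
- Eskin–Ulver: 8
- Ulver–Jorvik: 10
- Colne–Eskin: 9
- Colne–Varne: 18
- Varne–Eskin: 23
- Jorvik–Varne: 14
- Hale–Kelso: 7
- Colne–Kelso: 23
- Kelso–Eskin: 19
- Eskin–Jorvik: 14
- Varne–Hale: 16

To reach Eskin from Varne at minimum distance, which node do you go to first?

Hale

Enumerating some paths:
Varne → Eskin: 23 = 23
Varne → Hale → Eskin: 16+3 = 19
Cheapest is Varne → Hale → Eskin at 19 km.
So from Varne the first move is to Hale.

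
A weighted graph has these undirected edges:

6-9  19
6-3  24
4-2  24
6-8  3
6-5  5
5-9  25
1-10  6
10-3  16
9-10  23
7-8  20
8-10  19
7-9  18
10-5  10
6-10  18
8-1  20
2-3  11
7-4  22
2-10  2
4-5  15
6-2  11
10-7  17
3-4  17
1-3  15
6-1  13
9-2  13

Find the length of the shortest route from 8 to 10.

Compare a few routes:
8 - 6 - 5 - 10: 3+5+10 = 18
8 - 6 - 2 - 10: 3+11+2 = 16
The minimum is 16 via 8 - 6 - 2 - 10.

16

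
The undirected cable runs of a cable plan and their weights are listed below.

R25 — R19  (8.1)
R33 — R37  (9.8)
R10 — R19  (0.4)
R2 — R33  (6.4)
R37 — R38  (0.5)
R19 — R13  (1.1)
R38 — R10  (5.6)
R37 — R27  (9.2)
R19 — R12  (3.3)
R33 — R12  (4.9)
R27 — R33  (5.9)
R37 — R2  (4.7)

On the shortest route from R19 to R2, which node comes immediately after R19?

R10

Enumerating some paths:
R19 - R10 - R38 - R37 - R2: 0.4+5.6+0.5+4.7 = 11.2
R19 - R12 - R33 - R2: 3.3+4.9+6.4 = 14.6
R19 - R10 - R38 - R37 - R33 - R2: 0.4+5.6+0.5+9.8+6.4 = 22.7
R19 - R12 - R33 - R37 - R2: 3.3+4.9+9.8+4.7 = 22.7
Cheapest is R19 - R10 - R38 - R37 - R2 at 11.2.
So from R19 the first move is to R10.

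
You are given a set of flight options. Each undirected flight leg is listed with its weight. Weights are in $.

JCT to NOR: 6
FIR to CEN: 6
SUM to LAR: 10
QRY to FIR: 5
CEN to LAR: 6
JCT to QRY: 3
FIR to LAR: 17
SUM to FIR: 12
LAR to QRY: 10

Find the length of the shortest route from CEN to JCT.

$14

Settle nodes by increasing distance from CEN:
CEN: 0
FIR: 6  (via CEN)
LAR: 6  (via CEN)
QRY: 11  (via FIR)
JCT: 14  (via QRY)
Shortest route: CEN–FIR–QRY–JCT = $14.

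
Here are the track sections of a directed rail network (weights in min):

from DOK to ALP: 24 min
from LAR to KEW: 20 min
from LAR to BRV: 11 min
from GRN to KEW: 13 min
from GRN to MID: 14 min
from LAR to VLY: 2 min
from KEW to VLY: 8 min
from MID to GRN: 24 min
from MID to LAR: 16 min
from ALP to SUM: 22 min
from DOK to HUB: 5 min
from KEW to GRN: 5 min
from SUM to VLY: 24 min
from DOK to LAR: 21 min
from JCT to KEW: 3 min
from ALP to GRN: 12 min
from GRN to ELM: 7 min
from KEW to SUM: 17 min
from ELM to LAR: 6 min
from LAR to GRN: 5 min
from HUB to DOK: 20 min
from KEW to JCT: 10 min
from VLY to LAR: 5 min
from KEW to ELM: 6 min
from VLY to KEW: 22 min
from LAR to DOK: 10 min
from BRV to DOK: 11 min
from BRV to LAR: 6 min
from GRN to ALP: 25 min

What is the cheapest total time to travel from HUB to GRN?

Enumerating some paths:
HUB–DOK–LAR–GRN: 20+21+5 = 46
HUB–DOK–ALP–GRN: 20+24+12 = 56
HUB–DOK–LAR–KEW–GRN: 20+21+20+5 = 66
Cheapest is HUB–DOK–LAR–GRN at 46 min.

46 min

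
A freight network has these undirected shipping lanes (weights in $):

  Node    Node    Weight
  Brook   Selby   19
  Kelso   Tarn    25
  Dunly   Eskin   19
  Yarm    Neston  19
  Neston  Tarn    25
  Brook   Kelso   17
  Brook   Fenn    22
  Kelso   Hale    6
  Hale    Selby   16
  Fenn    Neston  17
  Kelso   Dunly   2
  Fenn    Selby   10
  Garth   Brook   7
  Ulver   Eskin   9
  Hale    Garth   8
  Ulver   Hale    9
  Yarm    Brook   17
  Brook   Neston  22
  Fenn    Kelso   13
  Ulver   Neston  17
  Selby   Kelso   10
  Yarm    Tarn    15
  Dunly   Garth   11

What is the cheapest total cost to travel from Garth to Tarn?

$38

Shortest distances from Garth:
Garth: 0
Brook: 7  (via Garth)
Hale: 8  (via Garth)
Dunly: 11  (via Garth)
Kelso: 13  (via Dunly)
Ulver: 17  (via Hale)
Selby: 23  (via Kelso)
Yarm: 24  (via Brook)
Fenn: 26  (via Kelso)
Eskin: 26  (via Ulver)
Neston: 29  (via Brook)
Tarn: 38  (via Kelso)
Shortest route: Garth → Dunly → Kelso → Tarn = $38.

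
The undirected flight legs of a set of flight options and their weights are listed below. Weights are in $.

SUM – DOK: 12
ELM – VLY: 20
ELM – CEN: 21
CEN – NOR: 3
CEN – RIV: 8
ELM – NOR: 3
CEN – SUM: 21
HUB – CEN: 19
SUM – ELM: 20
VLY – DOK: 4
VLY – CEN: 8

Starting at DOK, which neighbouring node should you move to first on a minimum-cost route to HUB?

Candidate routes:
DOK–VLY–CEN–HUB: 4+8+19 = 31
DOK–SUM–CEN–HUB: 12+21+19 = 52
DOK–VLY–ELM–NOR–CEN–HUB: 4+20+3+3+19 = 49
DOK–SUM–ELM–NOR–CEN–HUB: 12+20+3+3+19 = 57
Cheapest is DOK–VLY–CEN–HUB at $31.
So from DOK the first move is to VLY.

VLY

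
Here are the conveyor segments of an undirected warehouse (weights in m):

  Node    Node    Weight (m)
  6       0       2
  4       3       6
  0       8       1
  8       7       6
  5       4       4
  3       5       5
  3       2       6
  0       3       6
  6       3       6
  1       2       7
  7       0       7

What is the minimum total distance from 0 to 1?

19 m

Candidate routes:
0 - 3 - 2 - 1: 6+6+7 = 19
0 - 6 - 3 - 2 - 1: 2+6+6+7 = 21
The minimum is 19 m via 0 - 3 - 2 - 1.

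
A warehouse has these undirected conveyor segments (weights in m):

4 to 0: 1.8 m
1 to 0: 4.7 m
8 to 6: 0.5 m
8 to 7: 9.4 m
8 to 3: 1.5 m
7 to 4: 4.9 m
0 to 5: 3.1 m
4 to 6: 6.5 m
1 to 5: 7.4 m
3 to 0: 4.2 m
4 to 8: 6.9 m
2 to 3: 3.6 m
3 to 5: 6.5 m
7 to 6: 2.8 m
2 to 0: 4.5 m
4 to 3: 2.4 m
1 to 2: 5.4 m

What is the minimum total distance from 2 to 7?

Running Dijkstra from 2:
2: 0
3: 3.6  (via 2)
0: 4.5  (via 2)
8: 5.1  (via 3)
1: 5.4  (via 2)
6: 5.6  (via 8)
4: 6  (via 3)
5: 7.6  (via 0)
7: 8.4  (via 6)
Shortest route: 2–3–8–6–7 = 8.4 m.

8.4 m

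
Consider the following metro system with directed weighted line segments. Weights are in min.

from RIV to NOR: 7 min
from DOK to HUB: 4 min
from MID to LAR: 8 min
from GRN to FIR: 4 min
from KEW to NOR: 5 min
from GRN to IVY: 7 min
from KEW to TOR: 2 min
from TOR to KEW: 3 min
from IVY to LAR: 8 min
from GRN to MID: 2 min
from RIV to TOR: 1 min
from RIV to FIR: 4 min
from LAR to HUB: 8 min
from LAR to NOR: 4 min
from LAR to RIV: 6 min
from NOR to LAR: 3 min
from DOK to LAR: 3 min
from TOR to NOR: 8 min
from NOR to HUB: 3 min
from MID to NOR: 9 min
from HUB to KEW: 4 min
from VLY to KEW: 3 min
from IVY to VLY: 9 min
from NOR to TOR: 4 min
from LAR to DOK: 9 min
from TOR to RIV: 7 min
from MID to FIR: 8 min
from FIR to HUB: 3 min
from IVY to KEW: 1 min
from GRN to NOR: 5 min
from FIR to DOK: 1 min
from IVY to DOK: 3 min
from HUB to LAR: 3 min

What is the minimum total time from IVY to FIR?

14 min

Settle nodes by increasing distance from IVY:
IVY: 0
KEW: 1  (via IVY)
DOK: 3  (via IVY)
TOR: 3  (via KEW)
LAR: 6  (via DOK)
NOR: 6  (via KEW)
HUB: 7  (via DOK)
VLY: 9  (via IVY)
RIV: 10  (via TOR)
FIR: 14  (via RIV)
Shortest route: IVY–KEW–TOR–RIV–FIR = 14 min.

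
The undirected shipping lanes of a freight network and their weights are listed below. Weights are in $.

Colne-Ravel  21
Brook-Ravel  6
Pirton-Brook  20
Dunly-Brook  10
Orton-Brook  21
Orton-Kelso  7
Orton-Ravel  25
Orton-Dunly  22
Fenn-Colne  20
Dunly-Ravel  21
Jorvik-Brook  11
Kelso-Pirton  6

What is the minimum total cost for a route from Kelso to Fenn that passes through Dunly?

Best Kelso to Dunly: Kelso → Orton → Dunly costing 29
Best Dunly to Fenn: Dunly → Brook → Ravel → Colne → Fenn costing 57
Total via Dunly: 29 + 57 = $86.

$86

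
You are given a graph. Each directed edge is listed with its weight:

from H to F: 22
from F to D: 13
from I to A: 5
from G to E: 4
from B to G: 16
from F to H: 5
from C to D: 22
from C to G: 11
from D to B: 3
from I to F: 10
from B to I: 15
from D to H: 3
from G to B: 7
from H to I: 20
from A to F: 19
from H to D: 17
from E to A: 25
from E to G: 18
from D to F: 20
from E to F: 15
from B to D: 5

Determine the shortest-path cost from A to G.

Running Dijkstra from A:
A: 0
F: 19  (via A)
H: 24  (via F)
D: 32  (via F)
B: 35  (via D)
I: 44  (via H)
G: 51  (via B)
Shortest route: A → F → D → B → G = 51.

51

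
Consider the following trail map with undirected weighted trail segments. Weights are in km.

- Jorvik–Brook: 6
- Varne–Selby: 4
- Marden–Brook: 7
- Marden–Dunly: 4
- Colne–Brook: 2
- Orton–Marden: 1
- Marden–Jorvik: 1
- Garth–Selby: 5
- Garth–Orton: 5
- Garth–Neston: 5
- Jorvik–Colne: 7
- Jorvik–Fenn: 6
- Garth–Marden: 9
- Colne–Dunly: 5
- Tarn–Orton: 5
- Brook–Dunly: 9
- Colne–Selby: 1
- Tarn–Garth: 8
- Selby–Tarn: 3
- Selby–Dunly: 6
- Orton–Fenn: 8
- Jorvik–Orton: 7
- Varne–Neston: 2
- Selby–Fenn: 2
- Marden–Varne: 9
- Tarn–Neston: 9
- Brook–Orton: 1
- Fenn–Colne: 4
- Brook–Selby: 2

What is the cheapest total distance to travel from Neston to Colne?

Candidate routes:
Neston–Varne–Selby–Colne: 2+4+1 = 7
Neston–Varne–Selby–Brook–Colne: 2+4+2+2 = 10
Neston–Garth–Selby–Colne: 5+5+1 = 11
The minimum is 7 km via Neston–Varne–Selby–Colne.

7 km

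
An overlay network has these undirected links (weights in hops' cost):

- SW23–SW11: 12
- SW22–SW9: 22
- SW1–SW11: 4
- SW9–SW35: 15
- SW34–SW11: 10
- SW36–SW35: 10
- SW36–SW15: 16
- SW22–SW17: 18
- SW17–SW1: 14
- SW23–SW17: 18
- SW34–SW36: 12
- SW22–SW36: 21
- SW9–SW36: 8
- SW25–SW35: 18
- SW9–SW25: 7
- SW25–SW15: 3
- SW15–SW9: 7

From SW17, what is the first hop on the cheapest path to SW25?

SW22

Compare a few routes:
SW17 → SW22 → SW9 → SW15 → SW25: 18+22+7+3 = 50
SW17 → SW22 → SW9 → SW25: 18+22+7 = 47
SW17 → SW22 → SW36 → SW9 → SW25: 18+21+8+7 = 54
Cheapest is SW17 → SW22 → SW9 → SW25 at 47 hops' cost.
So from SW17 the first move is to SW22.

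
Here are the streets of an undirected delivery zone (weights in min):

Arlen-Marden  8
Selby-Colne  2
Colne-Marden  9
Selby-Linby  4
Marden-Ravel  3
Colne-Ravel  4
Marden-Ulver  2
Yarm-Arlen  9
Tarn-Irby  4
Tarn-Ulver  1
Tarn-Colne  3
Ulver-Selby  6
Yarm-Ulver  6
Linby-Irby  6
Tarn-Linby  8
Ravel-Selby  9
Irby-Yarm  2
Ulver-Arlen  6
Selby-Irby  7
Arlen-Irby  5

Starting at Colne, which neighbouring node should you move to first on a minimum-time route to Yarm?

Tarn

Enumerating some paths:
Colne–Tarn–Ulver–Yarm: 3+1+6 = 10
Colne–Selby–Irby–Yarm: 2+7+2 = 11
Colne–Tarn–Irby–Yarm: 3+4+2 = 9
Cheapest is Colne–Tarn–Irby–Yarm at 9 min.
So from Colne the first move is to Tarn.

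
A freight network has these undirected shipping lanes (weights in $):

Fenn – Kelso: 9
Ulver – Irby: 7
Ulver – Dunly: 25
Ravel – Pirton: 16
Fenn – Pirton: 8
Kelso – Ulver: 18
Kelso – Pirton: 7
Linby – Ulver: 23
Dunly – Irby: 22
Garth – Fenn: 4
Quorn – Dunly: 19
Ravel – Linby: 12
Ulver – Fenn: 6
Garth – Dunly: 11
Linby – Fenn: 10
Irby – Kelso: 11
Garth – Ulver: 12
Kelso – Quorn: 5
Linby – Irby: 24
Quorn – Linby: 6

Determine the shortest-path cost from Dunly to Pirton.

Enumerating some paths:
Dunly - Quorn - Kelso - Pirton: 19+5+7 = 31
Dunly - Garth - Fenn - Pirton: 11+4+8 = 23
Dunly - Garth - Fenn - Kelso - Pirton: 11+4+9+7 = 31
Cheapest is Dunly - Garth - Fenn - Pirton at $23.

$23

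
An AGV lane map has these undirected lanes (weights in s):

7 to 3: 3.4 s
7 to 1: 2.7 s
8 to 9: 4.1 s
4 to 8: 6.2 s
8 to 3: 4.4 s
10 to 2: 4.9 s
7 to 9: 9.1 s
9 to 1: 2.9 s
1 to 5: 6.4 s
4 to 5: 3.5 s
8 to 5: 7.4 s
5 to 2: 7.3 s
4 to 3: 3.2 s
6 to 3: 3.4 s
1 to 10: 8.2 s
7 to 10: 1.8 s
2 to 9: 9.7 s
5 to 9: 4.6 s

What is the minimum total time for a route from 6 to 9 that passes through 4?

Shortest 6→4: 6–3–4 = 6.6
Shortest 4→9: 4–5–9 = 8.1
Total via 4: 6.6 + 8.1 = 14.7 s.

14.7 s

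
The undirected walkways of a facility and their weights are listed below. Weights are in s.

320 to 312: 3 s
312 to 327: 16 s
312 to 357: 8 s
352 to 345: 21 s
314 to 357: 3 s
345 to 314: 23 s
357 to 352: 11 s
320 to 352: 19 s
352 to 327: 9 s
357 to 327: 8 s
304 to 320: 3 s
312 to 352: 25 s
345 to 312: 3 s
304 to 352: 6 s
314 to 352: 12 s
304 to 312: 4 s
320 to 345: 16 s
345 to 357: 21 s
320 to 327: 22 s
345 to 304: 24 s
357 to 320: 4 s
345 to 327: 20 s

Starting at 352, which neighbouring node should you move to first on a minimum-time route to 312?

304

Enumerating some paths:
352 → 357 → 320 → 312: 11+4+3 = 18
352 → 357 → 312: 11+8 = 19
352 → 304 → 320 → 312: 6+3+3 = 12
352 → 304 → 312: 6+4 = 10
Cheapest is 352 → 304 → 312 at 10 s.
So from 352 the first move is to 304.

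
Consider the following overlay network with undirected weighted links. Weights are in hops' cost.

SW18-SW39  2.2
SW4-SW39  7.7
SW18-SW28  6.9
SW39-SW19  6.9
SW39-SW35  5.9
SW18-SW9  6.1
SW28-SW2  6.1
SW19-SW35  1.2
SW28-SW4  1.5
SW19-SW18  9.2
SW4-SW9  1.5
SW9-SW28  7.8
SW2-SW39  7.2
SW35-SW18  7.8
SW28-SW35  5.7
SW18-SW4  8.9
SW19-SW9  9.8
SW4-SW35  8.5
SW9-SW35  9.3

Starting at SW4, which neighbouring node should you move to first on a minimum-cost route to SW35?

SW28

Candidate routes:
SW4–SW9–SW35: 1.5+9.3 = 10.8
SW4–SW28–SW35: 1.5+5.7 = 7.2
SW4–SW35: 8.5 = 8.5
Cheapest is SW4–SW28–SW35 at 7.2 hops' cost.
So from SW4 the first move is to SW28.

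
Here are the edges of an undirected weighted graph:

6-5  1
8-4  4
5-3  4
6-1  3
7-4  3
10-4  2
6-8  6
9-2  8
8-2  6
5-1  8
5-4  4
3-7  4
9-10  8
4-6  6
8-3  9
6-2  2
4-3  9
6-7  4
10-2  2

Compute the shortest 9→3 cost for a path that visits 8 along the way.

Shortest 9→8: 9–2–8 = 14
Best 8 to 3: 8–3 costing 9
Total via 8: 14 + 9 = 23.

23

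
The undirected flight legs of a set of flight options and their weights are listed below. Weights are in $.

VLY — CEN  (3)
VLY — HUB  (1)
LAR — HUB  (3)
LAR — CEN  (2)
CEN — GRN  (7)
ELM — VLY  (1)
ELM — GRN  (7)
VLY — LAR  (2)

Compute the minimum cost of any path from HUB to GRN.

$9

Running Dijkstra from HUB:
HUB: 0
VLY: 1  (via HUB)
ELM: 2  (via VLY)
LAR: 3  (via HUB)
CEN: 4  (via VLY)
GRN: 9  (via ELM)
Shortest route: HUB → VLY → ELM → GRN = $9.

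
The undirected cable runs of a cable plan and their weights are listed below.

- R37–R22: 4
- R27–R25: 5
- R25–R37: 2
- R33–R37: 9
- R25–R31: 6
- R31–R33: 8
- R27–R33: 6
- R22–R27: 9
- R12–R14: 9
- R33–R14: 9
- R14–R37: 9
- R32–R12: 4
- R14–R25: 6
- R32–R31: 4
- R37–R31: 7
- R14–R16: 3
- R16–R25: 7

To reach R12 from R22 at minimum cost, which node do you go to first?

Candidate routes:
R22 → R37 → R14 → R12: 4+9+9 = 22
R22 → R37 → R25 → R14 → R12: 4+2+6+9 = 21
R22 → R37 → R25 → R31 → R32 → R12: 4+2+6+4+4 = 20
R22 → R37 → R31 → R32 → R12: 4+7+4+4 = 19
Cheapest is R22 → R37 → R31 → R32 → R12 at 19.
So from R22 the first move is to R37.

R37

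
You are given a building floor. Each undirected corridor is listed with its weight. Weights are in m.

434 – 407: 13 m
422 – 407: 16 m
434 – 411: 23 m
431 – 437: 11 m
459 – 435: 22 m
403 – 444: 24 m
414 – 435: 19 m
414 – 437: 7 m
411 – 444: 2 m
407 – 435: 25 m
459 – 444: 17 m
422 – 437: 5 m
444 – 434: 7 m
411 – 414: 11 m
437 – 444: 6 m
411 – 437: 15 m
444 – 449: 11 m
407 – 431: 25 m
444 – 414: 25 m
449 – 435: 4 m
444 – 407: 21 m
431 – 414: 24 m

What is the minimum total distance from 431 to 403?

41 m

Candidate routes:
431 → 437 → 444 → 403: 11+6+24 = 41
431 → 437 → 411 → 444 → 403: 11+15+2+24 = 52
The minimum is 41 m via 431 → 437 → 444 → 403.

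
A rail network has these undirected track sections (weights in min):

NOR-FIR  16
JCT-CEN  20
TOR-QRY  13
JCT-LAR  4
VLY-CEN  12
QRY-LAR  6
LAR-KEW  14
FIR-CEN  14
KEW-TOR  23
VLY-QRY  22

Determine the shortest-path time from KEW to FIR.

52 min

Running Dijkstra from KEW:
KEW: 0
LAR: 14  (via KEW)
JCT: 18  (via LAR)
QRY: 20  (via LAR)
TOR: 23  (via KEW)
CEN: 38  (via JCT)
VLY: 42  (via QRY)
FIR: 52  (via CEN)
Shortest route: KEW → LAR → JCT → CEN → FIR = 52 min.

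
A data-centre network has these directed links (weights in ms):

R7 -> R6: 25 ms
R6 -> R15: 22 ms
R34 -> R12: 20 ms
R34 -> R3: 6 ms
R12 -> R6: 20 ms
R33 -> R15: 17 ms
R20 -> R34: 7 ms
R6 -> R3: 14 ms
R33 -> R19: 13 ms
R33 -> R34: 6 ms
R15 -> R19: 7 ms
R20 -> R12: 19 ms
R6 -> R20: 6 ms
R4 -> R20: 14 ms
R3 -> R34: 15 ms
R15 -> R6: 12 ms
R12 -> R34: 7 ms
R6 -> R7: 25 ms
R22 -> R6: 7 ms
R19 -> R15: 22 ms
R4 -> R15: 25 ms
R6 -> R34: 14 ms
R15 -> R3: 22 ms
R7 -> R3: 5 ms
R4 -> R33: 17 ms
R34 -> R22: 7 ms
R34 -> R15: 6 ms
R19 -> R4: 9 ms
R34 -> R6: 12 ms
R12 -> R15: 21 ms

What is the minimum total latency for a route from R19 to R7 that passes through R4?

Shortest R19→R4: R19 → R4 = 9
Shortest R4→R7: R4 → R20 → R34 → R6 → R7 = 58
Total via R4: 9 + 58 = 67 ms.

67 ms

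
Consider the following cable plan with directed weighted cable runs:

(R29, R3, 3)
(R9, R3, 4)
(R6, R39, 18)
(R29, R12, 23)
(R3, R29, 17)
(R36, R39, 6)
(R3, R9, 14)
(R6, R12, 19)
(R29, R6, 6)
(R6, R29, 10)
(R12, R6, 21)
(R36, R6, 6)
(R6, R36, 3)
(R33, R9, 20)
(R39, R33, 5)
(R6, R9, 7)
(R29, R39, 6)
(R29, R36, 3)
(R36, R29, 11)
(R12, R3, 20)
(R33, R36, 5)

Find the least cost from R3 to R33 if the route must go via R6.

Shortest R3→R6: R3–R29–R6 = 23
Best R6 to R33: R6–R36–R39–R33 costing 14
Total via R6: 23 + 14 = 37.

37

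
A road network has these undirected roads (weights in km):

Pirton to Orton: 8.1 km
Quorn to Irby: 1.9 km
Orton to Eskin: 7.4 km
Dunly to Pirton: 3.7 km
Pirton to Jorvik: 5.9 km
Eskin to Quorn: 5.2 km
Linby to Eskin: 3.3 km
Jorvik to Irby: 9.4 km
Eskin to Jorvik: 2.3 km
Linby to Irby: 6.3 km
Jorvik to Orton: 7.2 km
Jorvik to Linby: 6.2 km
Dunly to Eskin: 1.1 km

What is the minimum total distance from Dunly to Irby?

Compare a few routes:
Dunly–Eskin–Linby–Irby: 1.1+3.3+6.3 = 10.7
Dunly–Eskin–Quorn–Irby: 1.1+5.2+1.9 = 8.2
Dunly–Eskin–Jorvik–Irby: 1.1+2.3+9.4 = 12.8
Cheapest is Dunly–Eskin–Quorn–Irby at 8.2 km.

8.2 km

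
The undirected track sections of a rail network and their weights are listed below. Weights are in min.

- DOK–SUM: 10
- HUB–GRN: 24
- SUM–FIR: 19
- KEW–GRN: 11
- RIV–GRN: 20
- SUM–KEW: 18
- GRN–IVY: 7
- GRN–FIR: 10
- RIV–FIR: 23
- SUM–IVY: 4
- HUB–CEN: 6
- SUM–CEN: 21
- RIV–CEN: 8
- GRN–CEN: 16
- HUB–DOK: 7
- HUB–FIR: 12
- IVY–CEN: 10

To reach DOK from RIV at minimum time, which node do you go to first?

Enumerating some paths:
RIV–CEN–HUB–DOK: 8+6+7 = 21
RIV–CEN–IVY–SUM–DOK: 8+10+4+10 = 32
RIV–CEN–SUM–DOK: 8+21+10 = 39
Cheapest is RIV–CEN–HUB–DOK at 21 min.
So from RIV the first move is to CEN.

CEN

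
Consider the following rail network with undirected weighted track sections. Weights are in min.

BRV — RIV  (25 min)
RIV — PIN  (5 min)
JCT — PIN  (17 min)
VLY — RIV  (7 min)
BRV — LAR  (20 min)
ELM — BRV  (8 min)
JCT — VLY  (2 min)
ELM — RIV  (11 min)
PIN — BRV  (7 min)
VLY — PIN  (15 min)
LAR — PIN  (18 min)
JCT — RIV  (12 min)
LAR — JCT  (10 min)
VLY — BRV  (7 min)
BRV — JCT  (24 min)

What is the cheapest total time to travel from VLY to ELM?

15 min

Settle nodes by increasing distance from VLY:
VLY: 0
JCT: 2  (via VLY)
RIV: 7  (via VLY)
BRV: 7  (via VLY)
LAR: 12  (via JCT)
PIN: 12  (via RIV)
ELM: 15  (via BRV)
Shortest route: VLY–BRV–ELM = 15 min.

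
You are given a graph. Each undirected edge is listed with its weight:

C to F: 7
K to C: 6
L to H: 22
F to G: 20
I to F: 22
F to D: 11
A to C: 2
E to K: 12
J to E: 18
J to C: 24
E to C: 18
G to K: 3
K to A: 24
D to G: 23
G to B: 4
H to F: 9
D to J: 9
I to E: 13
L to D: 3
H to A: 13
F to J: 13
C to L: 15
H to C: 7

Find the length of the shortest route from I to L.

Settle nodes by increasing distance from I:
I: 0
E: 13  (via I)
F: 22  (via I)
K: 25  (via E)
G: 28  (via K)
C: 29  (via F)
A: 31  (via C)
H: 31  (via F)
J: 31  (via E)
B: 32  (via G)
D: 33  (via F)
L: 36  (via D)
Shortest route: I–F–D–L = 36.

36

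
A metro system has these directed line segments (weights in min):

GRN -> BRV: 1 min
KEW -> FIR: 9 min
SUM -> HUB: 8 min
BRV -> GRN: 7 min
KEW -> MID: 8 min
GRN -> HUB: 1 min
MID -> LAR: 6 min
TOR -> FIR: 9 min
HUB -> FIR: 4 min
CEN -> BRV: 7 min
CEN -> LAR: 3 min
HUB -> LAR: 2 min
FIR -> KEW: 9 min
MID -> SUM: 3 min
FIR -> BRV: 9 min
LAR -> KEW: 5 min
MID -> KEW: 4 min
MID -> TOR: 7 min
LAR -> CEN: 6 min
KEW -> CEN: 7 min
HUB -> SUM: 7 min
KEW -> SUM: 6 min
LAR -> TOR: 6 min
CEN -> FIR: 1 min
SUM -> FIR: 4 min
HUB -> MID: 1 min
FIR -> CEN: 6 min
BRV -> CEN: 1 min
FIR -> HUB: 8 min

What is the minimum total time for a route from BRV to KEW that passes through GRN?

Shortest BRV→GRN: BRV → GRN = 7
Shortest GRN→KEW: GRN → HUB → MID → KEW = 6
Total via GRN: 7 + 6 = 13 min.

13 min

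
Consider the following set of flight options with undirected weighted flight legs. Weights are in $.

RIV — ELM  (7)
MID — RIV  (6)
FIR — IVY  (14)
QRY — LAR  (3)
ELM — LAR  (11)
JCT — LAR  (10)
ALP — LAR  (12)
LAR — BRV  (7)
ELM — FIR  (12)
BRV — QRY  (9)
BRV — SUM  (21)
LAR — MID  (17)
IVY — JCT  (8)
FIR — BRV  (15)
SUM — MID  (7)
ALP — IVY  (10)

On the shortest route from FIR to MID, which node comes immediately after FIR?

ELM

Enumerating some paths:
FIR - BRV - LAR - MID: 15+7+17 = 39
FIR - ELM - LAR - MID: 12+11+17 = 40
FIR - ELM - RIV - MID: 12+7+6 = 25
Cheapest is FIR - ELM - RIV - MID at $25.
So from FIR the first move is to ELM.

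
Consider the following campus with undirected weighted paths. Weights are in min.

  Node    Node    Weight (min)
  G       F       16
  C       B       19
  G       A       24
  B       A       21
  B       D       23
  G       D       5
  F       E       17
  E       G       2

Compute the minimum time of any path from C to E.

Compare a few routes:
C - B - D - G - F - E: 19+23+5+16+17 = 80
C - B - D - G - E: 19+23+5+2 = 49
C - B - A - G - F - E: 19+21+24+16+17 = 97
C - B - A - G - E: 19+21+24+2 = 66
Cheapest is C - B - D - G - E at 49 min.

49 min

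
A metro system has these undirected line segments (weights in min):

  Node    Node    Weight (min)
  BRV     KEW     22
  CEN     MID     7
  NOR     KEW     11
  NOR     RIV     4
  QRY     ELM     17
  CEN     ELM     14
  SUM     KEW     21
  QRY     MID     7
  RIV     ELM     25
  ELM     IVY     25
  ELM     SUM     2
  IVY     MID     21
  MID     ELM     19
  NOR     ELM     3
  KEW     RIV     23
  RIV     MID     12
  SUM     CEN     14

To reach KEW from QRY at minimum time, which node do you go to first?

ELM

Enumerating some paths:
QRY → MID → RIV → NOR → KEW: 7+12+4+11 = 34
QRY → MID → ELM → NOR → KEW: 7+19+3+11 = 40
QRY → ELM → NOR → KEW: 17+3+11 = 31
The minimum is 31 min via QRY → ELM → NOR → KEW.
So from QRY the first move is to ELM.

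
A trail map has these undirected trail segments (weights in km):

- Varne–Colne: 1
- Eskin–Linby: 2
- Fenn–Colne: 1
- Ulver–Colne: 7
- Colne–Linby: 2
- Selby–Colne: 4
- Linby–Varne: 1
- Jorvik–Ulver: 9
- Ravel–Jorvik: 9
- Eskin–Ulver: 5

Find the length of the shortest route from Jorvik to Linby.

Candidate routes:
Jorvik → Ulver → Colne → Varne → Linby: 9+7+1+1 = 18
Jorvik → Ulver → Eskin → Linby: 9+5+2 = 16
Cheapest is Jorvik → Ulver → Eskin → Linby at 16 km.

16 km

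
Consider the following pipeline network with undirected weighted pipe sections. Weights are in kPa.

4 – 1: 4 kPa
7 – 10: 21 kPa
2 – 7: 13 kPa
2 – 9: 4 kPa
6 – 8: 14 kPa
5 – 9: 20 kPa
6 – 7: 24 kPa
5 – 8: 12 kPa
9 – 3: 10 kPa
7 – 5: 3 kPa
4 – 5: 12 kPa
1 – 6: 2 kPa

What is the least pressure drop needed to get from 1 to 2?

Candidate routes:
1–4–5–7–2: 4+12+3+13 = 32
1–6–7–2: 2+24+13 = 39
Cheapest is 1–4–5–7–2 at 32 kPa.

32 kPa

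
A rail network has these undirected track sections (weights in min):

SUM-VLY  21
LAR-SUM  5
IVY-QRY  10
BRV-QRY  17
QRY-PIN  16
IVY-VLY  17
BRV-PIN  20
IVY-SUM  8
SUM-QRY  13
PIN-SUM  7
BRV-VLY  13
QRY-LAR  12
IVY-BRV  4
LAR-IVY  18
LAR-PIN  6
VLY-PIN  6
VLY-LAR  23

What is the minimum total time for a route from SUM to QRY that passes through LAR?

17 min

Best SUM to LAR: SUM → LAR costing 5
Shortest LAR→QRY: LAR → QRY = 12
Total via LAR: 5 + 12 = 17 min.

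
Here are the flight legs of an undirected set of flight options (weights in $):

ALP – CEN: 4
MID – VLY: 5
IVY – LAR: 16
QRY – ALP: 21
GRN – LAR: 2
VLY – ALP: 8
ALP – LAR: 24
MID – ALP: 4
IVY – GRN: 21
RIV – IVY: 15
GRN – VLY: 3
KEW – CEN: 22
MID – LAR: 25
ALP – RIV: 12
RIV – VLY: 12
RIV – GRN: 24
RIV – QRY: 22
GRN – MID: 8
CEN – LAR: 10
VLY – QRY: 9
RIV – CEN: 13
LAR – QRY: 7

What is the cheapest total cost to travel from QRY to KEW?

Enumerating some paths:
QRY - LAR - CEN - KEW: 7+10+22 = 39
QRY - VLY - ALP - CEN - KEW: 9+8+4+22 = 43
The minimum is $39 via QRY - LAR - CEN - KEW.

$39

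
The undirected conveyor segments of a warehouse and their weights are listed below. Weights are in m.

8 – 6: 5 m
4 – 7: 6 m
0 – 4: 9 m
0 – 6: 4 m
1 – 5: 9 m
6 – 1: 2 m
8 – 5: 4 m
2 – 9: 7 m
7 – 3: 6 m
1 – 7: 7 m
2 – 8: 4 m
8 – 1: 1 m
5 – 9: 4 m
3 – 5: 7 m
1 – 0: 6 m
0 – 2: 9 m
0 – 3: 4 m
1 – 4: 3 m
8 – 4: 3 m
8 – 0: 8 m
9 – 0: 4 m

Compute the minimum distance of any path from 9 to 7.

14 m

Settle nodes by increasing distance from 9:
9: 0
0: 4  (via 9)
5: 4  (via 9)
2: 7  (via 9)
3: 8  (via 0)
6: 8  (via 0)
8: 8  (via 5)
1: 9  (via 8)
4: 11  (via 8)
7: 14  (via 3)
Shortest route: 9 → 0 → 3 → 7 = 14 m.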